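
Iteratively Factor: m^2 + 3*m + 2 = (m + 2)*(m + 1)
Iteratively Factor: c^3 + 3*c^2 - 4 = (c + 2)*(c^2 + c - 2) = (c - 1)*(c + 2)*(c + 2)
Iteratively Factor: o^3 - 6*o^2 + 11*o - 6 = (o - 3)*(o^2 - 3*o + 2) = (o - 3)*(o - 1)*(o - 2)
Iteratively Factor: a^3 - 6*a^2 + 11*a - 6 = (a - 3)*(a^2 - 3*a + 2) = (a - 3)*(a - 1)*(a - 2)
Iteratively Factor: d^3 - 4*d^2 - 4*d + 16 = (d - 2)*(d^2 - 2*d - 8) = (d - 4)*(d - 2)*(d + 2)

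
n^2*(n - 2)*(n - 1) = n^4 - 3*n^3 + 2*n^2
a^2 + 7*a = a*(a + 7)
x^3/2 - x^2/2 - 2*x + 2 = (x/2 + 1)*(x - 2)*(x - 1)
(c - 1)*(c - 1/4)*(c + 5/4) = c^3 - 21*c/16 + 5/16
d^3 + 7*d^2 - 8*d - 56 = (d + 7)*(d - 2*sqrt(2))*(d + 2*sqrt(2))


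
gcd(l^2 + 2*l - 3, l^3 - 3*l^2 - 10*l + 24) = l + 3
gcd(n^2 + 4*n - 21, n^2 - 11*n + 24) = n - 3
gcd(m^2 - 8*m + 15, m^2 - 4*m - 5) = m - 5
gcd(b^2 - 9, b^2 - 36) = 1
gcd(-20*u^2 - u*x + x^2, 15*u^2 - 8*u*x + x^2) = -5*u + x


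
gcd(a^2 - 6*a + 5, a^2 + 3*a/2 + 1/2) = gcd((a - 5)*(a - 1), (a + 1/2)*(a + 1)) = 1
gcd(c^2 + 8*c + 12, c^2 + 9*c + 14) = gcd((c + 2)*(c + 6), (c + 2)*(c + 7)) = c + 2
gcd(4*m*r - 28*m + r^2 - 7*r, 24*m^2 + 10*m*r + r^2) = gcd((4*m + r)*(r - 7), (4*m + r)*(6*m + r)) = 4*m + r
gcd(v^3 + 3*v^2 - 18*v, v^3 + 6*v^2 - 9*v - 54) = v^2 + 3*v - 18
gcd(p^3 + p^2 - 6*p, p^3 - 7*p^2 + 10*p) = p^2 - 2*p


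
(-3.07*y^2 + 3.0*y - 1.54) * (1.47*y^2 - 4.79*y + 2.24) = -4.5129*y^4 + 19.1153*y^3 - 23.5106*y^2 + 14.0966*y - 3.4496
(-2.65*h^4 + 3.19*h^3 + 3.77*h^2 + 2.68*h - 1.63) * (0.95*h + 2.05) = -2.5175*h^5 - 2.402*h^4 + 10.121*h^3 + 10.2745*h^2 + 3.9455*h - 3.3415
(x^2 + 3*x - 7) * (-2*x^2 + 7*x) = -2*x^4 + x^3 + 35*x^2 - 49*x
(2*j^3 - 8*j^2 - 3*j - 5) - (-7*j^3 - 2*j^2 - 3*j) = 9*j^3 - 6*j^2 - 5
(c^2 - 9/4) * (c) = c^3 - 9*c/4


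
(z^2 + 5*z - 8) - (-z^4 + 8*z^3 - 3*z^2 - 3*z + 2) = z^4 - 8*z^3 + 4*z^2 + 8*z - 10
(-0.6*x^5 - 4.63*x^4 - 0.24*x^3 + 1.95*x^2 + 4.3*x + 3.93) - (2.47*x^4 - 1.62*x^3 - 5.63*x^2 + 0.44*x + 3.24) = -0.6*x^5 - 7.1*x^4 + 1.38*x^3 + 7.58*x^2 + 3.86*x + 0.69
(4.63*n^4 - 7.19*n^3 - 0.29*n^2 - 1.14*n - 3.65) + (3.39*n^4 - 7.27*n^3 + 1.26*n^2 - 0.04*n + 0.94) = 8.02*n^4 - 14.46*n^3 + 0.97*n^2 - 1.18*n - 2.71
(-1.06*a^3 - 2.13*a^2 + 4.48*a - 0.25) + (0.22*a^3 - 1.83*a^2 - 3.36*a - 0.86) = -0.84*a^3 - 3.96*a^2 + 1.12*a - 1.11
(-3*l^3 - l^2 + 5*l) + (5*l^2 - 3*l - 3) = -3*l^3 + 4*l^2 + 2*l - 3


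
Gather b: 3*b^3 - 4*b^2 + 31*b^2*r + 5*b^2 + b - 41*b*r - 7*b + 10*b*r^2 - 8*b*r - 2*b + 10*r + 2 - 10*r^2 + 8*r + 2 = 3*b^3 + b^2*(31*r + 1) + b*(10*r^2 - 49*r - 8) - 10*r^2 + 18*r + 4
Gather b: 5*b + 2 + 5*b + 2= 10*b + 4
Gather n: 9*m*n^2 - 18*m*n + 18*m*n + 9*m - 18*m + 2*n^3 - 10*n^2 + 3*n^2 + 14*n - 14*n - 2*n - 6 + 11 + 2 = -9*m + 2*n^3 + n^2*(9*m - 7) - 2*n + 7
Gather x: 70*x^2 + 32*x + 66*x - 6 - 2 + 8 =70*x^2 + 98*x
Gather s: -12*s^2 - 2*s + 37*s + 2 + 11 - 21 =-12*s^2 + 35*s - 8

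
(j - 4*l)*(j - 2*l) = j^2 - 6*j*l + 8*l^2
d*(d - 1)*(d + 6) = d^3 + 5*d^2 - 6*d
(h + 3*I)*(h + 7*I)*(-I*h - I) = -I*h^3 + 10*h^2 - I*h^2 + 10*h + 21*I*h + 21*I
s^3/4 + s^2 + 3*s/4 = s*(s/4 + 1/4)*(s + 3)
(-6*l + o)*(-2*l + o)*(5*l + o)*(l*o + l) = 60*l^4*o + 60*l^4 - 28*l^3*o^2 - 28*l^3*o - 3*l^2*o^3 - 3*l^2*o^2 + l*o^4 + l*o^3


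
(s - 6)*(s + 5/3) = s^2 - 13*s/3 - 10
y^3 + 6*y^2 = y^2*(y + 6)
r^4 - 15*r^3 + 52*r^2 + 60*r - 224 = (r - 8)*(r - 7)*(r - 2)*(r + 2)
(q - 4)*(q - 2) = q^2 - 6*q + 8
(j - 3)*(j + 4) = j^2 + j - 12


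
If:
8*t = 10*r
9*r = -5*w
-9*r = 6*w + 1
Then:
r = 5/9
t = 25/36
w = -1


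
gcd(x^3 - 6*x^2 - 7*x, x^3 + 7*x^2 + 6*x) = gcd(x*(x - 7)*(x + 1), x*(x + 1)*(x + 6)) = x^2 + x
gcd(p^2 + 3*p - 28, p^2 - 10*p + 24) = p - 4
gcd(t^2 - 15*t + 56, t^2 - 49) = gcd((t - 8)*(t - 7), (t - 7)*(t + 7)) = t - 7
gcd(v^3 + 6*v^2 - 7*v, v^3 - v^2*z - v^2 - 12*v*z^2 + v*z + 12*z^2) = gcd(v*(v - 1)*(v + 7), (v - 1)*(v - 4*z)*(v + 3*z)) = v - 1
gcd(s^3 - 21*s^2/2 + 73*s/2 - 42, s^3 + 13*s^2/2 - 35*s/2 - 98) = s - 4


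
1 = 1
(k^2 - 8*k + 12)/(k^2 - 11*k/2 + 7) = 2*(k - 6)/(2*k - 7)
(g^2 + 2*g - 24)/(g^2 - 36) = (g - 4)/(g - 6)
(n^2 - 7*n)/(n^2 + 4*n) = (n - 7)/(n + 4)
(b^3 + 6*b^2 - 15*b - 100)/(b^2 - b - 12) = (b^2 + 10*b + 25)/(b + 3)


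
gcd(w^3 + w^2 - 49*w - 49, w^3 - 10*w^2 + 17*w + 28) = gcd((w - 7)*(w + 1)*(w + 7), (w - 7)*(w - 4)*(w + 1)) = w^2 - 6*w - 7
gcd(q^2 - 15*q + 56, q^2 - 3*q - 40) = q - 8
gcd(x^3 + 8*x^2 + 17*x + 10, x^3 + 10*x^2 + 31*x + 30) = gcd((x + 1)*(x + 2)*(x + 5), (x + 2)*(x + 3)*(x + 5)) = x^2 + 7*x + 10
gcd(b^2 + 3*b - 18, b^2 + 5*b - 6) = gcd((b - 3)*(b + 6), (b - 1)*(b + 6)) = b + 6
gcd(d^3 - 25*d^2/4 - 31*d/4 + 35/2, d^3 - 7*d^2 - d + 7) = d - 7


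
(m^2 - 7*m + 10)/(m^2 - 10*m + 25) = (m - 2)/(m - 5)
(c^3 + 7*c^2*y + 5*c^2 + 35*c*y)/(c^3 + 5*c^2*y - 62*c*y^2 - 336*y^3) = c*(-c - 5)/(-c^2 + 2*c*y + 48*y^2)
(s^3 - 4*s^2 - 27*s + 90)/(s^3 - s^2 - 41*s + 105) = (s^2 - s - 30)/(s^2 + 2*s - 35)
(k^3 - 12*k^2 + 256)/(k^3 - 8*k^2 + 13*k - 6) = (k^3 - 12*k^2 + 256)/(k^3 - 8*k^2 + 13*k - 6)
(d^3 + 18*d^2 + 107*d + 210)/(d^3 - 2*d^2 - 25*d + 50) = (d^2 + 13*d + 42)/(d^2 - 7*d + 10)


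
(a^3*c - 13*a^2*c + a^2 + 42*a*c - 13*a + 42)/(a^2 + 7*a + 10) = (a^3*c - 13*a^2*c + a^2 + 42*a*c - 13*a + 42)/(a^2 + 7*a + 10)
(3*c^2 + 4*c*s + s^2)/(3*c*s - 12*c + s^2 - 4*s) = (c + s)/(s - 4)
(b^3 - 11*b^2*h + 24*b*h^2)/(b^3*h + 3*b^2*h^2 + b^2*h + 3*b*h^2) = (b^2 - 11*b*h + 24*h^2)/(h*(b^2 + 3*b*h + b + 3*h))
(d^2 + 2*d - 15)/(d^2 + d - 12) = (d + 5)/(d + 4)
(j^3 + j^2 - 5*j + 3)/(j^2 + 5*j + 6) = (j^2 - 2*j + 1)/(j + 2)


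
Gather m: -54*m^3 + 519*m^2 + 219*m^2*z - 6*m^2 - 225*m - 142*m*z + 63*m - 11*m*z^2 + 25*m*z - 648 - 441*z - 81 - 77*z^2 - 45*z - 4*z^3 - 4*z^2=-54*m^3 + m^2*(219*z + 513) + m*(-11*z^2 - 117*z - 162) - 4*z^3 - 81*z^2 - 486*z - 729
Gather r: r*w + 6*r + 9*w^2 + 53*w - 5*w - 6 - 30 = r*(w + 6) + 9*w^2 + 48*w - 36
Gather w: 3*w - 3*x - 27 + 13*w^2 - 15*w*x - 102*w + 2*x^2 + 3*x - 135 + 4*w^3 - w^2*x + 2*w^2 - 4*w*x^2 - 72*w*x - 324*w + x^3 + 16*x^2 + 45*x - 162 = 4*w^3 + w^2*(15 - x) + w*(-4*x^2 - 87*x - 423) + x^3 + 18*x^2 + 45*x - 324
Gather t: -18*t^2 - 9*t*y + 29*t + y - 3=-18*t^2 + t*(29 - 9*y) + y - 3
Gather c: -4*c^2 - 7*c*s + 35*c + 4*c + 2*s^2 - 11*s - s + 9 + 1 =-4*c^2 + c*(39 - 7*s) + 2*s^2 - 12*s + 10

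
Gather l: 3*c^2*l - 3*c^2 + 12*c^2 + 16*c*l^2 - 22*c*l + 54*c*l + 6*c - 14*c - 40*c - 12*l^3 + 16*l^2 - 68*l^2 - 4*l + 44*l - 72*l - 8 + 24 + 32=9*c^2 - 48*c - 12*l^3 + l^2*(16*c - 52) + l*(3*c^2 + 32*c - 32) + 48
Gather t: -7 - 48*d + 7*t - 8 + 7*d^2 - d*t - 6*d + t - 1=7*d^2 - 54*d + t*(8 - d) - 16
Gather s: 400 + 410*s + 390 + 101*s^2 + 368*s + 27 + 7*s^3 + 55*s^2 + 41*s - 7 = 7*s^3 + 156*s^2 + 819*s + 810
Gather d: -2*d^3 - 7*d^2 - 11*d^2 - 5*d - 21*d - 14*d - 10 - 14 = -2*d^3 - 18*d^2 - 40*d - 24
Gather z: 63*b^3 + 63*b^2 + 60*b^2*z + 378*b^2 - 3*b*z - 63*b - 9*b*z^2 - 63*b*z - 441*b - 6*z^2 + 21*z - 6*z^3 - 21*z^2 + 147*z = 63*b^3 + 441*b^2 - 504*b - 6*z^3 + z^2*(-9*b - 27) + z*(60*b^2 - 66*b + 168)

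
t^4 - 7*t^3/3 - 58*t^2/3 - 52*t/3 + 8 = (t - 6)*(t - 1/3)*(t + 2)^2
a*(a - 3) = a^2 - 3*a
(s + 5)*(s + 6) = s^2 + 11*s + 30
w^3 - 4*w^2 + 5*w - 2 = (w - 2)*(w - 1)^2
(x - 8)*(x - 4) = x^2 - 12*x + 32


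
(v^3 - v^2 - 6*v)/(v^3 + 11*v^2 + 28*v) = (v^2 - v - 6)/(v^2 + 11*v + 28)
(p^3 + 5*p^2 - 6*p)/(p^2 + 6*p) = p - 1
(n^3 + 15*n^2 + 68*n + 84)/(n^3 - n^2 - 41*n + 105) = (n^2 + 8*n + 12)/(n^2 - 8*n + 15)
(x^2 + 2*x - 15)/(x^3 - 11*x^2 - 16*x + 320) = (x - 3)/(x^2 - 16*x + 64)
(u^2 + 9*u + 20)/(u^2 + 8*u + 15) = (u + 4)/(u + 3)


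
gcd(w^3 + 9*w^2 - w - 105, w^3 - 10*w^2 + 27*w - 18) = w - 3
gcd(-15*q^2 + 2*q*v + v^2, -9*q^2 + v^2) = 3*q - v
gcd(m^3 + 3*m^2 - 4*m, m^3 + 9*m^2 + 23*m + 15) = 1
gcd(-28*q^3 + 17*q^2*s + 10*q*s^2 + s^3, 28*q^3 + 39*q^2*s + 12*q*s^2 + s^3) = 28*q^2 + 11*q*s + s^2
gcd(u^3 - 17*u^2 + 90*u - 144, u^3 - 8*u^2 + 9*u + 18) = u^2 - 9*u + 18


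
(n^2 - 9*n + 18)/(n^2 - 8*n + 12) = (n - 3)/(n - 2)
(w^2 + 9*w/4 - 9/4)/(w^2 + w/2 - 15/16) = 4*(w + 3)/(4*w + 5)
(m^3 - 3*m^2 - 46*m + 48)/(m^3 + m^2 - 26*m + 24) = (m - 8)/(m - 4)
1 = 1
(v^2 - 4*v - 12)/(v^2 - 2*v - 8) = (v - 6)/(v - 4)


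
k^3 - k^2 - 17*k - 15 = (k - 5)*(k + 1)*(k + 3)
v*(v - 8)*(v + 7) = v^3 - v^2 - 56*v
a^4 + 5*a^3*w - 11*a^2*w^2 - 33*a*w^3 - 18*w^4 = (a - 3*w)*(a + w)^2*(a + 6*w)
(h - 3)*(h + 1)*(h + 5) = h^3 + 3*h^2 - 13*h - 15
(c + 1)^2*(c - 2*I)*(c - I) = c^4 + 2*c^3 - 3*I*c^3 - c^2 - 6*I*c^2 - 4*c - 3*I*c - 2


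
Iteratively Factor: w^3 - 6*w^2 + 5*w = (w - 1)*(w^2 - 5*w) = w*(w - 1)*(w - 5)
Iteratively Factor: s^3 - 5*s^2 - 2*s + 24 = (s + 2)*(s^2 - 7*s + 12) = (s - 4)*(s + 2)*(s - 3)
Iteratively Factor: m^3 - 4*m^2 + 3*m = (m - 3)*(m^2 - m) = m*(m - 3)*(m - 1)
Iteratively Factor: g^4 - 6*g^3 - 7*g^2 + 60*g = (g + 3)*(g^3 - 9*g^2 + 20*g) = (g - 4)*(g + 3)*(g^2 - 5*g) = (g - 5)*(g - 4)*(g + 3)*(g)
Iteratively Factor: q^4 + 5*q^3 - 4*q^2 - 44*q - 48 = (q - 3)*(q^3 + 8*q^2 + 20*q + 16) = (q - 3)*(q + 4)*(q^2 + 4*q + 4) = (q - 3)*(q + 2)*(q + 4)*(q + 2)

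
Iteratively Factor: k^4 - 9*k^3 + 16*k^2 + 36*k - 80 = (k - 5)*(k^3 - 4*k^2 - 4*k + 16) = (k - 5)*(k - 4)*(k^2 - 4) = (k - 5)*(k - 4)*(k + 2)*(k - 2)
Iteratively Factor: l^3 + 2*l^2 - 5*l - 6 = (l + 3)*(l^2 - l - 2) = (l - 2)*(l + 3)*(l + 1)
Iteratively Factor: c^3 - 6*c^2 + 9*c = (c)*(c^2 - 6*c + 9) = c*(c - 3)*(c - 3)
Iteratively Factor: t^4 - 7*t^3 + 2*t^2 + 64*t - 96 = (t - 4)*(t^3 - 3*t^2 - 10*t + 24) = (t - 4)^2*(t^2 + t - 6) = (t - 4)^2*(t + 3)*(t - 2)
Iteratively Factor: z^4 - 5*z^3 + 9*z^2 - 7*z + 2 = (z - 1)*(z^3 - 4*z^2 + 5*z - 2) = (z - 1)^2*(z^2 - 3*z + 2) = (z - 2)*(z - 1)^2*(z - 1)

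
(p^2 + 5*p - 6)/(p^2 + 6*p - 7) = (p + 6)/(p + 7)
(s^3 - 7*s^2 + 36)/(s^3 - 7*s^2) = (s^3 - 7*s^2 + 36)/(s^2*(s - 7))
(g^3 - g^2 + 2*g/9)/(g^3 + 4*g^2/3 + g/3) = (9*g^2 - 9*g + 2)/(3*(3*g^2 + 4*g + 1))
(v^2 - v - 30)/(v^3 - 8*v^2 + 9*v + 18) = (v + 5)/(v^2 - 2*v - 3)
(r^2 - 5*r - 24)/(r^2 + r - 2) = (r^2 - 5*r - 24)/(r^2 + r - 2)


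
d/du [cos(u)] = -sin(u)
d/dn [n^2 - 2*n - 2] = 2*n - 2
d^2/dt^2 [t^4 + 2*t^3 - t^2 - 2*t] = 12*t^2 + 12*t - 2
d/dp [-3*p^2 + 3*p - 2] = 3 - 6*p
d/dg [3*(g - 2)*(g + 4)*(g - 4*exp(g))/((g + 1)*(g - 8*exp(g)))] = 3*((g - 2)*(g + 1)*(g + 4)*(g - 4*exp(g))*(8*exp(g) - 1) - (g - 2)*(g + 4)*(g - 8*exp(g))*(g - 4*exp(g)) + (g + 1)*(g - 8*exp(g))*(-(g - 2)*(g + 4)*(4*exp(g) - 1) + (g - 2)*(g - 4*exp(g)) + (g + 4)*(g - 4*exp(g))))/((g + 1)^2*(g - 8*exp(g))^2)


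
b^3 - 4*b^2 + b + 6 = (b - 3)*(b - 2)*(b + 1)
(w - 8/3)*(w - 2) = w^2 - 14*w/3 + 16/3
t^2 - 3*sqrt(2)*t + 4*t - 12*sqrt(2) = (t + 4)*(t - 3*sqrt(2))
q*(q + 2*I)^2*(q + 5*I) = q^4 + 9*I*q^3 - 24*q^2 - 20*I*q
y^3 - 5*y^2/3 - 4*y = y*(y - 3)*(y + 4/3)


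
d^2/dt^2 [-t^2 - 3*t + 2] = -2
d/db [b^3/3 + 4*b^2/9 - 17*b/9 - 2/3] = b^2 + 8*b/9 - 17/9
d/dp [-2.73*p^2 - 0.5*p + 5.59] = -5.46*p - 0.5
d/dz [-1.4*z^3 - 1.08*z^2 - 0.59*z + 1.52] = -4.2*z^2 - 2.16*z - 0.59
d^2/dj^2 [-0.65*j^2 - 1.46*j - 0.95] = -1.30000000000000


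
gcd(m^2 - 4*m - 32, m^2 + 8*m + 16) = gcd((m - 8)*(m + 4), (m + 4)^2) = m + 4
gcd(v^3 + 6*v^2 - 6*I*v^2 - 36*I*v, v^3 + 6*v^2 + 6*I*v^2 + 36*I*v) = v^2 + 6*v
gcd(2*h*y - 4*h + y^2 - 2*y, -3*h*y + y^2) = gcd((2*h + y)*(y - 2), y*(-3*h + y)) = 1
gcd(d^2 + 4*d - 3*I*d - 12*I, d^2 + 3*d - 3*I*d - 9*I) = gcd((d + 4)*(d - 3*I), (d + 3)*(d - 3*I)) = d - 3*I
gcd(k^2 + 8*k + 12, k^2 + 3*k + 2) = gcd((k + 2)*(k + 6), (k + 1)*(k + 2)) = k + 2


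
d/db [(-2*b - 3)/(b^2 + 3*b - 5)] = (-2*b^2 - 6*b + (2*b + 3)^2 + 10)/(b^2 + 3*b - 5)^2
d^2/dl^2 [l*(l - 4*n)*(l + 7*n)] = 6*l + 6*n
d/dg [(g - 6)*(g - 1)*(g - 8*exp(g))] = -8*g^2*exp(g) + 3*g^2 + 40*g*exp(g) - 14*g + 8*exp(g) + 6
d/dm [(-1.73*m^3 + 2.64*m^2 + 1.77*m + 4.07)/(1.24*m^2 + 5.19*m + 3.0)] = (-2.1452*m^4 - 17.9574*m^3 - 4.0632*m^2 + 5.7464*m - 15.8133)/(1.5376*m^4 + 12.8712*m^3 + 34.3761*m^2 + 31.14*m + 9.0)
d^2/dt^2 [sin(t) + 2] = -sin(t)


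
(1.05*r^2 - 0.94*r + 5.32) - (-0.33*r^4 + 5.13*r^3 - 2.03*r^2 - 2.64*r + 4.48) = 0.33*r^4 - 5.13*r^3 + 3.08*r^2 + 1.7*r + 0.84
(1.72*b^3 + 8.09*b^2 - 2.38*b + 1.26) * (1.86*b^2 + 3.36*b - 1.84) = 3.1992*b^5 + 20.8266*b^4 + 19.5908*b^3 - 20.5388*b^2 + 8.6128*b - 2.3184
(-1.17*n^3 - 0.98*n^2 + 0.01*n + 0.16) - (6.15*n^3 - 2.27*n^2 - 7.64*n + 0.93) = -7.32*n^3 + 1.29*n^2 + 7.65*n - 0.77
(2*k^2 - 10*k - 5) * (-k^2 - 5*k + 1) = -2*k^4 + 57*k^2 + 15*k - 5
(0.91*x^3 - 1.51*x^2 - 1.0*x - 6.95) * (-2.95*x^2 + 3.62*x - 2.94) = -2.6845*x^5 + 7.7487*x^4 - 5.1916*x^3 + 21.3219*x^2 - 22.219*x + 20.433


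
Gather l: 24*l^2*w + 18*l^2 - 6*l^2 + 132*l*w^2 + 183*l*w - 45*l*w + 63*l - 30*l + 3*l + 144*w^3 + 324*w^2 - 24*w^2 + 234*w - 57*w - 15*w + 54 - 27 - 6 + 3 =l^2*(24*w + 12) + l*(132*w^2 + 138*w + 36) + 144*w^3 + 300*w^2 + 162*w + 24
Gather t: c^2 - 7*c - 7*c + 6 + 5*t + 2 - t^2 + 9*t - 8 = c^2 - 14*c - t^2 + 14*t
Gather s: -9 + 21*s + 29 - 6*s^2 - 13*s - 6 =-6*s^2 + 8*s + 14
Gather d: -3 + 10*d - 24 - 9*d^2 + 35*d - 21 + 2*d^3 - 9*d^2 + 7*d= 2*d^3 - 18*d^2 + 52*d - 48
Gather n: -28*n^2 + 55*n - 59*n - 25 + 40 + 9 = -28*n^2 - 4*n + 24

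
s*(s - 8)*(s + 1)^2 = s^4 - 6*s^3 - 15*s^2 - 8*s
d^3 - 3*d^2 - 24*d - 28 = (d - 7)*(d + 2)^2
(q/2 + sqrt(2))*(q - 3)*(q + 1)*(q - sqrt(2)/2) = q^4/2 - q^3 + 3*sqrt(2)*q^3/4 - 5*q^2/2 - 3*sqrt(2)*q^2/2 - 9*sqrt(2)*q/4 + 2*q + 3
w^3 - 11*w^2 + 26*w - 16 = (w - 8)*(w - 2)*(w - 1)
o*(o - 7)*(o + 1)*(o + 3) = o^4 - 3*o^3 - 25*o^2 - 21*o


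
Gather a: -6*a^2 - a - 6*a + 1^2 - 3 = -6*a^2 - 7*a - 2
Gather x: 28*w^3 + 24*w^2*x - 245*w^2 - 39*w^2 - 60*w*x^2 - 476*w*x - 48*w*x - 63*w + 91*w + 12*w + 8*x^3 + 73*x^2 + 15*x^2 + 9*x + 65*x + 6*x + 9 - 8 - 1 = 28*w^3 - 284*w^2 + 40*w + 8*x^3 + x^2*(88 - 60*w) + x*(24*w^2 - 524*w + 80)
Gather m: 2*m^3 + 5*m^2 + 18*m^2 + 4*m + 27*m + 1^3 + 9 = 2*m^3 + 23*m^2 + 31*m + 10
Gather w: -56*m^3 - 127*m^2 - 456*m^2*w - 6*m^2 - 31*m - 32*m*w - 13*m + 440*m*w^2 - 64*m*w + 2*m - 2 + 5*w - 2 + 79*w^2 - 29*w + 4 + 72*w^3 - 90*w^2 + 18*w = -56*m^3 - 133*m^2 - 42*m + 72*w^3 + w^2*(440*m - 11) + w*(-456*m^2 - 96*m - 6)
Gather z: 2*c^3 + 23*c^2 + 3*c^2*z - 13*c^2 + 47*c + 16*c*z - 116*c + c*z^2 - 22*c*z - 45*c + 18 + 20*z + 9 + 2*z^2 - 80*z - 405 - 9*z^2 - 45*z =2*c^3 + 10*c^2 - 114*c + z^2*(c - 7) + z*(3*c^2 - 6*c - 105) - 378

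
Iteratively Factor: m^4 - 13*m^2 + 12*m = (m)*(m^3 - 13*m + 12) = m*(m + 4)*(m^2 - 4*m + 3) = m*(m - 1)*(m + 4)*(m - 3)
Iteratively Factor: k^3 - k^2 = (k - 1)*(k^2) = k*(k - 1)*(k)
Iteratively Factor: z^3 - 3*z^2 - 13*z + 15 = (z - 5)*(z^2 + 2*z - 3) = (z - 5)*(z - 1)*(z + 3)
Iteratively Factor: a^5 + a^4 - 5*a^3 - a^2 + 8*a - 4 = (a - 1)*(a^4 + 2*a^3 - 3*a^2 - 4*a + 4) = (a - 1)^2*(a^3 + 3*a^2 - 4) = (a - 1)^3*(a^2 + 4*a + 4) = (a - 1)^3*(a + 2)*(a + 2)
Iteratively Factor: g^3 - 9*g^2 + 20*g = (g - 5)*(g^2 - 4*g) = (g - 5)*(g - 4)*(g)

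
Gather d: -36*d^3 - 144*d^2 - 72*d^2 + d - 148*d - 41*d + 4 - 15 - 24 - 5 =-36*d^3 - 216*d^2 - 188*d - 40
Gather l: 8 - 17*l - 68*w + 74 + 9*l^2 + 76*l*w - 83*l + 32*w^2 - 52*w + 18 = 9*l^2 + l*(76*w - 100) + 32*w^2 - 120*w + 100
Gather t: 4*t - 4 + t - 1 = 5*t - 5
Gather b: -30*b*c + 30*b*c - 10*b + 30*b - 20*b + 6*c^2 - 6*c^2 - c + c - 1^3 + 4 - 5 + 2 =0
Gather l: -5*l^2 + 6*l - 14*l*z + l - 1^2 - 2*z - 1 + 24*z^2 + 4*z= -5*l^2 + l*(7 - 14*z) + 24*z^2 + 2*z - 2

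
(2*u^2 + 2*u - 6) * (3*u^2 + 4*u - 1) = 6*u^4 + 14*u^3 - 12*u^2 - 26*u + 6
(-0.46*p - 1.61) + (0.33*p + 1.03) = -0.13*p - 0.58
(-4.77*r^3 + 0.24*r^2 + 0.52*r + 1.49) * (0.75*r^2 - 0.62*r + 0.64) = -3.5775*r^5 + 3.1374*r^4 - 2.8116*r^3 + 0.9487*r^2 - 0.591*r + 0.9536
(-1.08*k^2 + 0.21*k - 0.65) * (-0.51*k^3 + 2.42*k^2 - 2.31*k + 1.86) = 0.5508*k^5 - 2.7207*k^4 + 3.3345*k^3 - 4.0669*k^2 + 1.8921*k - 1.209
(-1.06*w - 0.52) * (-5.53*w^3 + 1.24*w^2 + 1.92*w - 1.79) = 5.8618*w^4 + 1.5612*w^3 - 2.68*w^2 + 0.899*w + 0.9308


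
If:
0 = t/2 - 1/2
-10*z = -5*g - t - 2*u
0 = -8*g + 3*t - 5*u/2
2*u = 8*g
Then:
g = 1/6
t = 1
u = 2/3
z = 19/60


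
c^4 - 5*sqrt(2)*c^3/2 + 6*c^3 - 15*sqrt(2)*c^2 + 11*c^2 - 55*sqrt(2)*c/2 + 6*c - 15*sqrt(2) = (c + 3)*(c - 5*sqrt(2)/2)*(sqrt(2)*c/2 + sqrt(2))*(sqrt(2)*c + sqrt(2))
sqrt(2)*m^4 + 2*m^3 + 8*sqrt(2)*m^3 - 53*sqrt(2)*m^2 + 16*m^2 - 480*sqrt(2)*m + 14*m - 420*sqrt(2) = (m + 7)*(m - 5*sqrt(2))*(m + 6*sqrt(2))*(sqrt(2)*m + sqrt(2))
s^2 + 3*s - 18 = (s - 3)*(s + 6)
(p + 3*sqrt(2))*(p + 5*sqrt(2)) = p^2 + 8*sqrt(2)*p + 30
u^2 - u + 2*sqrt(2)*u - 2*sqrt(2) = (u - 1)*(u + 2*sqrt(2))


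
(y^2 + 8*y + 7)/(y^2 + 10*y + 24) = (y^2 + 8*y + 7)/(y^2 + 10*y + 24)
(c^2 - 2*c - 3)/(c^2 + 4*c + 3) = (c - 3)/(c + 3)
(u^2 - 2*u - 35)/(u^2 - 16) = (u^2 - 2*u - 35)/(u^2 - 16)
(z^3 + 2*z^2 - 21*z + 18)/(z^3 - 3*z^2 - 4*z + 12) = (z^2 + 5*z - 6)/(z^2 - 4)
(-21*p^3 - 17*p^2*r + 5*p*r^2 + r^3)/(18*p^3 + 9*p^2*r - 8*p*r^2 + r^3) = (-7*p - r)/(6*p - r)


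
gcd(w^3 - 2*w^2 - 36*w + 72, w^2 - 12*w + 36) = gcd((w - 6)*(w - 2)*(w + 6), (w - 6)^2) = w - 6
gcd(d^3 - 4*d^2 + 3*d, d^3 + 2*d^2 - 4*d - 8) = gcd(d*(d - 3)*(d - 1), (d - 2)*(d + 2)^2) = 1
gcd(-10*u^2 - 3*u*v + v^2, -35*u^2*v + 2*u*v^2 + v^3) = 5*u - v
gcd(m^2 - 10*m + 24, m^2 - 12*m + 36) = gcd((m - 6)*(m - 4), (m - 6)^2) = m - 6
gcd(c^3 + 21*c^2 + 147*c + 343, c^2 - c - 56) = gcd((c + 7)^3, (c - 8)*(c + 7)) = c + 7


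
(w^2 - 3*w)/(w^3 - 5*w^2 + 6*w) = 1/(w - 2)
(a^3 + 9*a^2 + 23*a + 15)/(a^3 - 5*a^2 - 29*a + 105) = (a^2 + 4*a + 3)/(a^2 - 10*a + 21)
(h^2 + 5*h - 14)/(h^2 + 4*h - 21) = (h - 2)/(h - 3)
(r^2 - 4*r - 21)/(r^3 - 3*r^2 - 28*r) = (r + 3)/(r*(r + 4))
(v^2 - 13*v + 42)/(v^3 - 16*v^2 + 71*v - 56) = (v - 6)/(v^2 - 9*v + 8)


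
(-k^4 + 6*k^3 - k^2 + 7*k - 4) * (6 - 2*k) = 2*k^5 - 18*k^4 + 38*k^3 - 20*k^2 + 50*k - 24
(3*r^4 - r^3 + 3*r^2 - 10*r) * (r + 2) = 3*r^5 + 5*r^4 + r^3 - 4*r^2 - 20*r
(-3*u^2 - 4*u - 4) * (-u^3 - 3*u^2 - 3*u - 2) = 3*u^5 + 13*u^4 + 25*u^3 + 30*u^2 + 20*u + 8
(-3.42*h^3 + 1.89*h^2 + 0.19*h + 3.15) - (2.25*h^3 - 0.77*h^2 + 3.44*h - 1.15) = -5.67*h^3 + 2.66*h^2 - 3.25*h + 4.3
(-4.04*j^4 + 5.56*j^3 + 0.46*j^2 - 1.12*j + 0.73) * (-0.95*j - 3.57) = 3.838*j^5 + 9.1408*j^4 - 20.2862*j^3 - 0.5782*j^2 + 3.3049*j - 2.6061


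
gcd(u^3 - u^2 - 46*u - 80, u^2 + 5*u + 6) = u + 2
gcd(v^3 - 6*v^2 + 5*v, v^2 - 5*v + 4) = v - 1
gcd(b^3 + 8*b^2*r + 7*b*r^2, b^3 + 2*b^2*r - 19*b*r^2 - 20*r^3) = b + r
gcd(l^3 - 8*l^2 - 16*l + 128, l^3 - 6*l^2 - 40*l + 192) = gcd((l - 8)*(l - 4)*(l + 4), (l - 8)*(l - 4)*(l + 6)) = l^2 - 12*l + 32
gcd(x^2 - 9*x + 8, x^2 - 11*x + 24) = x - 8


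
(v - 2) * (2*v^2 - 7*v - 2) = 2*v^3 - 11*v^2 + 12*v + 4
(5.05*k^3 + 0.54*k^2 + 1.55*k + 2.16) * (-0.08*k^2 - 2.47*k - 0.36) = -0.404*k^5 - 12.5167*k^4 - 3.2758*k^3 - 4.1957*k^2 - 5.8932*k - 0.7776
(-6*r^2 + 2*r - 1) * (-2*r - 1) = 12*r^3 + 2*r^2 + 1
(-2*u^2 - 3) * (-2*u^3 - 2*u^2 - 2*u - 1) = 4*u^5 + 4*u^4 + 10*u^3 + 8*u^2 + 6*u + 3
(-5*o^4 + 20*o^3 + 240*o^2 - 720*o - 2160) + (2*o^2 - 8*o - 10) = -5*o^4 + 20*o^3 + 242*o^2 - 728*o - 2170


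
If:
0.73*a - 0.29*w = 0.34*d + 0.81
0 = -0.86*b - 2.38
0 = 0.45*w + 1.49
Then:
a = 0.465753424657534*d - 0.205783866057839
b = -2.77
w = -3.31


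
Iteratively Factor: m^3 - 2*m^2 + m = (m - 1)*(m^2 - m) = (m - 1)^2*(m)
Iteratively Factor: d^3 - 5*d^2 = (d)*(d^2 - 5*d) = d^2*(d - 5)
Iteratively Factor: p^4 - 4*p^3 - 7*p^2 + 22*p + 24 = (p - 4)*(p^3 - 7*p - 6) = (p - 4)*(p + 1)*(p^2 - p - 6) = (p - 4)*(p + 1)*(p + 2)*(p - 3)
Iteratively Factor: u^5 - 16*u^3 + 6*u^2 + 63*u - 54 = (u - 1)*(u^4 + u^3 - 15*u^2 - 9*u + 54) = (u - 2)*(u - 1)*(u^3 + 3*u^2 - 9*u - 27) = (u - 2)*(u - 1)*(u + 3)*(u^2 - 9) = (u - 2)*(u - 1)*(u + 3)^2*(u - 3)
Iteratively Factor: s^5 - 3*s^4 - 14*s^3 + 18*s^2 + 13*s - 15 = (s - 5)*(s^4 + 2*s^3 - 4*s^2 - 2*s + 3) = (s - 5)*(s - 1)*(s^3 + 3*s^2 - s - 3) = (s - 5)*(s - 1)^2*(s^2 + 4*s + 3) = (s - 5)*(s - 1)^2*(s + 3)*(s + 1)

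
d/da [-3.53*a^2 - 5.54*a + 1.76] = -7.06*a - 5.54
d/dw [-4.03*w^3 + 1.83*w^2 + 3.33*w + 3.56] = -12.09*w^2 + 3.66*w + 3.33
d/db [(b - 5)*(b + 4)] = 2*b - 1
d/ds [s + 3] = 1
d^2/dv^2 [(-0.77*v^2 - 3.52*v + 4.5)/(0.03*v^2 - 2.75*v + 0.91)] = (-0.133386*v^3 + 0.150426000000007*v^2 - 1.650924*v + 48.923926)/(2.7e-5*v^6 - 0.007425*v^5 + 0.683082*v^4 - 21.247325*v^3 + 20.720154*v^2 - 6.831825*v + 0.753571)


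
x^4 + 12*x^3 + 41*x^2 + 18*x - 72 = (x - 1)*(x + 3)*(x + 4)*(x + 6)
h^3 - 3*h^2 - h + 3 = (h - 3)*(h - 1)*(h + 1)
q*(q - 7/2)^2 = q^3 - 7*q^2 + 49*q/4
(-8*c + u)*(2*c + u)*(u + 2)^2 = -16*c^2*u^2 - 64*c^2*u - 64*c^2 - 6*c*u^3 - 24*c*u^2 - 24*c*u + u^4 + 4*u^3 + 4*u^2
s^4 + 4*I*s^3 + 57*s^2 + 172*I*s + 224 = (s - 7*I)*(s - I)*(s + 4*I)*(s + 8*I)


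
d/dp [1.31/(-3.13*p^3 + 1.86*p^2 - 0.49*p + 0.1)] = (12.3009*p^2 - 4.8732*p + 0.6419)/(3.13*p^3 - 1.86*p^2 + 0.49*p - 0.1)^2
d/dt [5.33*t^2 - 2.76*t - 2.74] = 10.66*t - 2.76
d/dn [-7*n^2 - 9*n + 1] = -14*n - 9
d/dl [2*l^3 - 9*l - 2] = 6*l^2 - 9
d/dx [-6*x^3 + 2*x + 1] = 2 - 18*x^2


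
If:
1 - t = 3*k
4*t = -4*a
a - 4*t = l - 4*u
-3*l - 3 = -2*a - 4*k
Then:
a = -36*u/35 - 1/7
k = 2/7 - 12*u/35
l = -8*u/7 - 5/7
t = 36*u/35 + 1/7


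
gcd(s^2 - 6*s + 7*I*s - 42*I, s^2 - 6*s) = s - 6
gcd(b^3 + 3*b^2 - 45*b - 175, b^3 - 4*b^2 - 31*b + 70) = b^2 - 2*b - 35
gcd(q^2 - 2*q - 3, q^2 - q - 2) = q + 1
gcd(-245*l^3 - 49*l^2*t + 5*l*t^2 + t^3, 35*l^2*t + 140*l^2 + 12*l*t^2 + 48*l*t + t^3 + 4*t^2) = 35*l^2 + 12*l*t + t^2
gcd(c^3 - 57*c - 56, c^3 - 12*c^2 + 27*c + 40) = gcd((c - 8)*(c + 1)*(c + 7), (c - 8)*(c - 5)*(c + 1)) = c^2 - 7*c - 8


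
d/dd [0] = 0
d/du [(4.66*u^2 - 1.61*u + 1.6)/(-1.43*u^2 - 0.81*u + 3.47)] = (-6.0769*u^2 + 36.9164*u - 4.2907)/(2.0449*u^4 + 2.3166*u^3 - 9.2681*u^2 - 5.6214*u + 12.0409)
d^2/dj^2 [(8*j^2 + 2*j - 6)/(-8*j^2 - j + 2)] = 4*(-32*j^3 + 384*j^2 + 24*j + 33)/(512*j^6 + 192*j^5 - 360*j^4 - 95*j^3 + 90*j^2 + 12*j - 8)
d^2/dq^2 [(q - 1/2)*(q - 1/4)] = 2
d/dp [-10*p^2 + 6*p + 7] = 6 - 20*p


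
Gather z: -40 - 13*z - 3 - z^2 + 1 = -z^2 - 13*z - 42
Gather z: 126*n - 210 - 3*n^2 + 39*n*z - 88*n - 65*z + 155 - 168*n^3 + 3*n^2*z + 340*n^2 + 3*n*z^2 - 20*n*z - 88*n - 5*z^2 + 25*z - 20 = -168*n^3 + 337*n^2 - 50*n + z^2*(3*n - 5) + z*(3*n^2 + 19*n - 40) - 75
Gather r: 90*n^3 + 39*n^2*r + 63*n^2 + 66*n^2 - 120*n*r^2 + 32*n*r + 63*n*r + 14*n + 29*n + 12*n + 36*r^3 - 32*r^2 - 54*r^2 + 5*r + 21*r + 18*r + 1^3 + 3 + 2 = 90*n^3 + 129*n^2 + 55*n + 36*r^3 + r^2*(-120*n - 86) + r*(39*n^2 + 95*n + 44) + 6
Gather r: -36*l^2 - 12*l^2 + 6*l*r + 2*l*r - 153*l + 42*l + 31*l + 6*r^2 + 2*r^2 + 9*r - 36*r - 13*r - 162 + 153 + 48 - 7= -48*l^2 - 80*l + 8*r^2 + r*(8*l - 40) + 32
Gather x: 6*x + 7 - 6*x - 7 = 0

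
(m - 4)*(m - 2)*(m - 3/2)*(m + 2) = m^4 - 11*m^3/2 + 2*m^2 + 22*m - 24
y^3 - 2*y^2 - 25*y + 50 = (y - 5)*(y - 2)*(y + 5)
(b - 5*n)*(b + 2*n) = b^2 - 3*b*n - 10*n^2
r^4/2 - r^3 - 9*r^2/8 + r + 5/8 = (r/2 + 1/4)*(r - 5/2)*(r - 1)*(r + 1)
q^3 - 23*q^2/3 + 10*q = q*(q - 6)*(q - 5/3)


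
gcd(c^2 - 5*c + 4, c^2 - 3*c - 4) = c - 4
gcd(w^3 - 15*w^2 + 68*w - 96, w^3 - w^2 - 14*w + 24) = w - 3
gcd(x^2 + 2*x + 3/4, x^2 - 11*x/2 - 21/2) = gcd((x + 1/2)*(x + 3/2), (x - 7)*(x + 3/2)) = x + 3/2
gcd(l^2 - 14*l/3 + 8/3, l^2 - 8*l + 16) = l - 4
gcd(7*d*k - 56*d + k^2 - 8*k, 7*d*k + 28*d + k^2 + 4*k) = 7*d + k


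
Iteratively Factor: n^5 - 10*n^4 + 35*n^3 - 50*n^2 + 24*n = (n - 3)*(n^4 - 7*n^3 + 14*n^2 - 8*n) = n*(n - 3)*(n^3 - 7*n^2 + 14*n - 8) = n*(n - 3)*(n - 1)*(n^2 - 6*n + 8) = n*(n - 3)*(n - 2)*(n - 1)*(n - 4)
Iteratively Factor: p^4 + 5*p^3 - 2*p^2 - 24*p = (p + 4)*(p^3 + p^2 - 6*p) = (p + 3)*(p + 4)*(p^2 - 2*p) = p*(p + 3)*(p + 4)*(p - 2)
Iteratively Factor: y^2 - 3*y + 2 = (y - 2)*(y - 1)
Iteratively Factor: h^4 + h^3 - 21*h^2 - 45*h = (h + 3)*(h^3 - 2*h^2 - 15*h) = h*(h + 3)*(h^2 - 2*h - 15) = h*(h - 5)*(h + 3)*(h + 3)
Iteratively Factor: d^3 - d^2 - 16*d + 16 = (d + 4)*(d^2 - 5*d + 4) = (d - 1)*(d + 4)*(d - 4)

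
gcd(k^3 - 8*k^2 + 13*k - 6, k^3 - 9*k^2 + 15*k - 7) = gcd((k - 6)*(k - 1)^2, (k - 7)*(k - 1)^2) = k^2 - 2*k + 1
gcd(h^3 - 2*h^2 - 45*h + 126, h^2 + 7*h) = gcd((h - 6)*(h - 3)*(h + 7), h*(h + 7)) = h + 7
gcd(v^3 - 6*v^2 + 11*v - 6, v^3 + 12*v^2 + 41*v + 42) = 1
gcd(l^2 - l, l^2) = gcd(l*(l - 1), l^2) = l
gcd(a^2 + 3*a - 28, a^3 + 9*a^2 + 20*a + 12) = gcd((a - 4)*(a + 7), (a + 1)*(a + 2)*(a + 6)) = 1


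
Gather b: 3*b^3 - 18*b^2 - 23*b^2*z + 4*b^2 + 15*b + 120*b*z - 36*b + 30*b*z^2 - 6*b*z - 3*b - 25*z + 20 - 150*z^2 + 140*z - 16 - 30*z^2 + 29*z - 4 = 3*b^3 + b^2*(-23*z - 14) + b*(30*z^2 + 114*z - 24) - 180*z^2 + 144*z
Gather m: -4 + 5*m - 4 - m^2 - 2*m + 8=-m^2 + 3*m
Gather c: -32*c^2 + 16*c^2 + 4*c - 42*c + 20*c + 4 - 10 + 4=-16*c^2 - 18*c - 2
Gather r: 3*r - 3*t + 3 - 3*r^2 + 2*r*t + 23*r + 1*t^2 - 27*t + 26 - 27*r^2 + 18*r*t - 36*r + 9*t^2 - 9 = -30*r^2 + r*(20*t - 10) + 10*t^2 - 30*t + 20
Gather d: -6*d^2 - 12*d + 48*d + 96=-6*d^2 + 36*d + 96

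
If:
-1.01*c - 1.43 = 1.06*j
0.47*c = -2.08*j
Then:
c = -1.86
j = 0.42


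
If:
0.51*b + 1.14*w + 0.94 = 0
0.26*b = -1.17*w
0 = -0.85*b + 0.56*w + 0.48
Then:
No Solution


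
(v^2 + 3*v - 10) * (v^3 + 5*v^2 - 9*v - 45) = v^5 + 8*v^4 - 4*v^3 - 122*v^2 - 45*v + 450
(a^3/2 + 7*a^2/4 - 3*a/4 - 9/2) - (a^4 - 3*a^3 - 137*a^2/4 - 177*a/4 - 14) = -a^4 + 7*a^3/2 + 36*a^2 + 87*a/2 + 19/2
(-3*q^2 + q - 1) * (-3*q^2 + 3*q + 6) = 9*q^4 - 12*q^3 - 12*q^2 + 3*q - 6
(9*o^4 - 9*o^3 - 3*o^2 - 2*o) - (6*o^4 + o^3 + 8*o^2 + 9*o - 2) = 3*o^4 - 10*o^3 - 11*o^2 - 11*o + 2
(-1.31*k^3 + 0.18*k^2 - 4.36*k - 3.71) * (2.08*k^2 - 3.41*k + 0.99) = -2.7248*k^5 + 4.8415*k^4 - 10.9795*k^3 + 7.329*k^2 + 8.3347*k - 3.6729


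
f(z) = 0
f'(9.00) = 0.00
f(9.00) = 0.00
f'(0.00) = 0.00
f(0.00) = 0.00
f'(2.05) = 0.00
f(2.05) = 0.00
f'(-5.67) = 0.00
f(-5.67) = 0.00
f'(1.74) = 0.00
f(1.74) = 0.00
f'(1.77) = 0.00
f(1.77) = 0.00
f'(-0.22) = 0.00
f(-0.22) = 0.00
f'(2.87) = 0.00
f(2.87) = 0.00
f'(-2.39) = 0.00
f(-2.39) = 0.00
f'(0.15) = 0.00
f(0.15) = 0.00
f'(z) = 0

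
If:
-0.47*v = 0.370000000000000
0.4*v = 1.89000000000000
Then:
No Solution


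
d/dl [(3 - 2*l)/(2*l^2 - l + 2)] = (-4*l^2 + 2*l + (2*l - 3)*(4*l - 1) - 4)/(2*l^2 - l + 2)^2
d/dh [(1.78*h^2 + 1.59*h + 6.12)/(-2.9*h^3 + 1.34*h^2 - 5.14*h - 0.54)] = (5.162*h^4 + 9.222*h^3 + 41.9642*h^2 - 18.324*h + 30.5982)/(8.41*h^6 - 7.772*h^5 + 31.6076*h^4 - 10.6432*h^3 + 24.9724*h^2 + 5.5512*h + 0.2916)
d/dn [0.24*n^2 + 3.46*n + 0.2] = 0.48*n + 3.46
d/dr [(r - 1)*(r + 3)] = 2*r + 2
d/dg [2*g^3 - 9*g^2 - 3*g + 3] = 6*g^2 - 18*g - 3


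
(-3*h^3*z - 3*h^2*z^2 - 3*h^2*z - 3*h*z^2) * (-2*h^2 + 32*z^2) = 6*h^5*z + 6*h^4*z^2 + 6*h^4*z - 96*h^3*z^3 + 6*h^3*z^2 - 96*h^2*z^4 - 96*h^2*z^3 - 96*h*z^4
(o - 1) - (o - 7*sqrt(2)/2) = -1 + 7*sqrt(2)/2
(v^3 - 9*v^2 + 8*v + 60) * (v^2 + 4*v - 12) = v^5 - 5*v^4 - 40*v^3 + 200*v^2 + 144*v - 720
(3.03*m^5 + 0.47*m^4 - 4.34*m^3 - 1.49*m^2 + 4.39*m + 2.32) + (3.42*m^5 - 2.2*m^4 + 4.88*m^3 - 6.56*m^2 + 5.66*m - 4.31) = 6.45*m^5 - 1.73*m^4 + 0.54*m^3 - 8.05*m^2 + 10.05*m - 1.99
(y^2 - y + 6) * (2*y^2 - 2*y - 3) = 2*y^4 - 4*y^3 + 11*y^2 - 9*y - 18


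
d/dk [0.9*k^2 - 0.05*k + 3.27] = 1.8*k - 0.05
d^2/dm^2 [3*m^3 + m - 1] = 18*m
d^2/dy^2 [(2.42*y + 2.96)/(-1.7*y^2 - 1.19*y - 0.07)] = (-(2.42*y + 2.96)*(3.4*y + 1.19)*(6.8*y + 2.38) + (24.684*y + 15.8236)*(1.7*y^2 + 1.19*y + 0.07))/(1.7*y^2 + 1.19*y + 0.07)^3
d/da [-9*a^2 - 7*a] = -18*a - 7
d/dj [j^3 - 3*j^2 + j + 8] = 3*j^2 - 6*j + 1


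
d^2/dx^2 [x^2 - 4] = 2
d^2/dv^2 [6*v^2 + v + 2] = 12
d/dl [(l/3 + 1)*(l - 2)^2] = (l - 2)*(3*l + 4)/3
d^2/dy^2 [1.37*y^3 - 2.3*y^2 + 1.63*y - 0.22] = 8.22*y - 4.6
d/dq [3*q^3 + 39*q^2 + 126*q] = 9*q^2 + 78*q + 126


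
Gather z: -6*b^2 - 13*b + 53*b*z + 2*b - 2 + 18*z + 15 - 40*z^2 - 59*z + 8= -6*b^2 - 11*b - 40*z^2 + z*(53*b - 41) + 21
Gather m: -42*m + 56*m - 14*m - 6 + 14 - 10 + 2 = 0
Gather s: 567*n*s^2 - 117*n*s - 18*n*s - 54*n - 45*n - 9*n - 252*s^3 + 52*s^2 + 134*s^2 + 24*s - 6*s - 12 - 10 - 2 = -108*n - 252*s^3 + s^2*(567*n + 186) + s*(18 - 135*n) - 24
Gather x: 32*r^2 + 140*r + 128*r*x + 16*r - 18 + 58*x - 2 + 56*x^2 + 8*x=32*r^2 + 156*r + 56*x^2 + x*(128*r + 66) - 20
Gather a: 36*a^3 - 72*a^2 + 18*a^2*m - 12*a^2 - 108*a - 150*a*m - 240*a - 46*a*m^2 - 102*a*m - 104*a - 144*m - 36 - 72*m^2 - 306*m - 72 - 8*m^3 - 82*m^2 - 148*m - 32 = 36*a^3 + a^2*(18*m - 84) + a*(-46*m^2 - 252*m - 452) - 8*m^3 - 154*m^2 - 598*m - 140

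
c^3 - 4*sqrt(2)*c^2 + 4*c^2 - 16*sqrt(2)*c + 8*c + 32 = (c + 4)*(c - 2*sqrt(2))^2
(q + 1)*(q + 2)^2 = q^3 + 5*q^2 + 8*q + 4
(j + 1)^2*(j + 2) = j^3 + 4*j^2 + 5*j + 2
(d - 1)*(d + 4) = d^2 + 3*d - 4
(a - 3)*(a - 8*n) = a^2 - 8*a*n - 3*a + 24*n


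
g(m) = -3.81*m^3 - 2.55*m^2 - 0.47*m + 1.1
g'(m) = -11.43*m^2 - 5.1*m - 0.47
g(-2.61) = 52.70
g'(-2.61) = -65.02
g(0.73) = -2.08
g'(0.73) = -10.28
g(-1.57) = 10.30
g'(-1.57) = -20.64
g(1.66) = -24.14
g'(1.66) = -40.43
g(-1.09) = 3.52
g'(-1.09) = -8.49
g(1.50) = -18.20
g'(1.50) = -33.84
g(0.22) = 0.83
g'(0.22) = -2.15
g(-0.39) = 1.12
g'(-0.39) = -0.22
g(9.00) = -2987.17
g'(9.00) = -972.20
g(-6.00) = 735.08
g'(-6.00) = -381.35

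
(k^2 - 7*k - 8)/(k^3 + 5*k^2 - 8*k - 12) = (k - 8)/(k^2 + 4*k - 12)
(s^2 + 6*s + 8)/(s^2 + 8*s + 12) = (s + 4)/(s + 6)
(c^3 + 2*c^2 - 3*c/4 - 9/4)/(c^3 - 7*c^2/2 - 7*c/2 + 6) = (c + 3/2)/(c - 4)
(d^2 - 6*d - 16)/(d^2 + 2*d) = (d - 8)/d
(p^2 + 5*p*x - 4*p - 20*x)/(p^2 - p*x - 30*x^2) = (4 - p)/(-p + 6*x)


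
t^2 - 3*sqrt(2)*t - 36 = (t - 6*sqrt(2))*(t + 3*sqrt(2))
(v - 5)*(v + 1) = v^2 - 4*v - 5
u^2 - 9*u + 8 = (u - 8)*(u - 1)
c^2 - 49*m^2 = (c - 7*m)*(c + 7*m)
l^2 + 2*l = l*(l + 2)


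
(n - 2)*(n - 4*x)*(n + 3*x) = n^3 - n^2*x - 2*n^2 - 12*n*x^2 + 2*n*x + 24*x^2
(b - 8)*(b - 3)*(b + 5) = b^3 - 6*b^2 - 31*b + 120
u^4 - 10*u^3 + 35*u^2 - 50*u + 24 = (u - 4)*(u - 3)*(u - 2)*(u - 1)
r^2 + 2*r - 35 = (r - 5)*(r + 7)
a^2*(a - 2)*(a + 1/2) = a^4 - 3*a^3/2 - a^2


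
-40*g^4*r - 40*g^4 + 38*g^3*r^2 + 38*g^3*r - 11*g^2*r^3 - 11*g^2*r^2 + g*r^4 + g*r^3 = (-5*g + r)*(-4*g + r)*(-2*g + r)*(g*r + g)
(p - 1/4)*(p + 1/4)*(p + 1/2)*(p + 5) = p^4 + 11*p^3/2 + 39*p^2/16 - 11*p/32 - 5/32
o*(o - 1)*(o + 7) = o^3 + 6*o^2 - 7*o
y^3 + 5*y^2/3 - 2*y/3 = y*(y - 1/3)*(y + 2)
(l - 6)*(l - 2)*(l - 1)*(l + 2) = l^4 - 7*l^3 + 2*l^2 + 28*l - 24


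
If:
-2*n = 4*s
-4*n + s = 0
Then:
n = 0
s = 0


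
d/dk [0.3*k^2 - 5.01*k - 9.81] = 0.6*k - 5.01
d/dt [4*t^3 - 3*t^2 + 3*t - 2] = 12*t^2 - 6*t + 3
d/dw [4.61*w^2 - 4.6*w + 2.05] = 9.22*w - 4.6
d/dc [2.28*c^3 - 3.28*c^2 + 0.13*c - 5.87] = 6.84*c^2 - 6.56*c + 0.13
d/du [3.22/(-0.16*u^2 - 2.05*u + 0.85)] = (1.0304*u + 6.601)/(0.16*u^2 + 2.05*u - 0.85)^2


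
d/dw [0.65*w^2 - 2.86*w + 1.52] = 1.3*w - 2.86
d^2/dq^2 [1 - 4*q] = 0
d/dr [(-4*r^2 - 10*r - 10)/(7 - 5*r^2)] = 2*(-25*r^2 - 78*r - 35)/(25*r^4 - 70*r^2 + 49)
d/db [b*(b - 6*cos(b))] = 6*b*sin(b) + 2*b - 6*cos(b)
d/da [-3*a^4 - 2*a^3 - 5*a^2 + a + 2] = -12*a^3 - 6*a^2 - 10*a + 1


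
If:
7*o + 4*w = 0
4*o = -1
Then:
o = -1/4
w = 7/16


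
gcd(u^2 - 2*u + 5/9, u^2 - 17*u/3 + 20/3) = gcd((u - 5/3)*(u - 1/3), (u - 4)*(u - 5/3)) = u - 5/3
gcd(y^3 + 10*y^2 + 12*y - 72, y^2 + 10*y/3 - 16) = y + 6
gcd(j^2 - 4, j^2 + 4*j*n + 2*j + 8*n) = j + 2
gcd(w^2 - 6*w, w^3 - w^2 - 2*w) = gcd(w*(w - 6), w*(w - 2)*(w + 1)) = w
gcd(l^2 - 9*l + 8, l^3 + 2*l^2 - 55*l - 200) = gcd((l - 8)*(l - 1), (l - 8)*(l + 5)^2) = l - 8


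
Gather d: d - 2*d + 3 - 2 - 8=-d - 7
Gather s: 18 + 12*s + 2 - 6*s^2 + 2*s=-6*s^2 + 14*s + 20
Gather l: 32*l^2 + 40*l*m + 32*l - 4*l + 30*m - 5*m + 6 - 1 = 32*l^2 + l*(40*m + 28) + 25*m + 5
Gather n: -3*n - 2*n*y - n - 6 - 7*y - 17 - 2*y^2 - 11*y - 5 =n*(-2*y - 4) - 2*y^2 - 18*y - 28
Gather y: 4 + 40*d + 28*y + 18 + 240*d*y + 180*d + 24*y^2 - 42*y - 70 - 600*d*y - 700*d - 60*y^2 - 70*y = -480*d - 36*y^2 + y*(-360*d - 84) - 48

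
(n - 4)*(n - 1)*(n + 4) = n^3 - n^2 - 16*n + 16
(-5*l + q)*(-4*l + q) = 20*l^2 - 9*l*q + q^2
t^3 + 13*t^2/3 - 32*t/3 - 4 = (t - 2)*(t + 1/3)*(t + 6)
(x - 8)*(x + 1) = x^2 - 7*x - 8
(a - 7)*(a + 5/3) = a^2 - 16*a/3 - 35/3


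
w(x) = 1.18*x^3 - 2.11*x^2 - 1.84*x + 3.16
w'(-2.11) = 22.82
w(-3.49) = -66.28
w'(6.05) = 102.20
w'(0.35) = -2.88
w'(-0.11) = -1.33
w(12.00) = 1716.28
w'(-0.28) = -0.38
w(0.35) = 2.31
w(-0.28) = 3.48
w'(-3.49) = 56.01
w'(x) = 3.54*x^2 - 4.22*x - 1.84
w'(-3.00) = 42.68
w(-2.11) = -13.44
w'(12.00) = 457.28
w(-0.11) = 3.34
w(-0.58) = 3.29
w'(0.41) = -2.98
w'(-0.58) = 1.80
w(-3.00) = -42.17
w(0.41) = 2.13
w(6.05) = 176.10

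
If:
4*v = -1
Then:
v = -1/4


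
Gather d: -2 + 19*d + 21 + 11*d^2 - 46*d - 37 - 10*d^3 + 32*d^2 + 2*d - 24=-10*d^3 + 43*d^2 - 25*d - 42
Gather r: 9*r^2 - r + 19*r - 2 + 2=9*r^2 + 18*r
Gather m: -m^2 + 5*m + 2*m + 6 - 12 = -m^2 + 7*m - 6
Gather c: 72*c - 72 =72*c - 72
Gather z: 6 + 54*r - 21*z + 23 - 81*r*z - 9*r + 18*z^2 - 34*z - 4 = 45*r + 18*z^2 + z*(-81*r - 55) + 25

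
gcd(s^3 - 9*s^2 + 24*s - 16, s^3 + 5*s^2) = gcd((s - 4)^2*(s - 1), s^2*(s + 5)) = 1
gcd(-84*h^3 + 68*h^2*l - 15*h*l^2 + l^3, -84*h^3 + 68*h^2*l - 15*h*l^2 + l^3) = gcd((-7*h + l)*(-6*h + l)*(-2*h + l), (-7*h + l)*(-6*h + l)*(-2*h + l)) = 84*h^3 - 68*h^2*l + 15*h*l^2 - l^3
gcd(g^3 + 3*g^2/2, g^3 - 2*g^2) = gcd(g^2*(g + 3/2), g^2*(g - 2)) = g^2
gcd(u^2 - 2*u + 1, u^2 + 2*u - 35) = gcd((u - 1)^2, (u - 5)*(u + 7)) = 1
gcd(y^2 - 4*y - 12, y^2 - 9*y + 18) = y - 6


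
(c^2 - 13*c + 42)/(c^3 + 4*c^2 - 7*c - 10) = (c^2 - 13*c + 42)/(c^3 + 4*c^2 - 7*c - 10)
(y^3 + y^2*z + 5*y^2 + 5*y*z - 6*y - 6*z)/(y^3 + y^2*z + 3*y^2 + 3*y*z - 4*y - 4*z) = (y + 6)/(y + 4)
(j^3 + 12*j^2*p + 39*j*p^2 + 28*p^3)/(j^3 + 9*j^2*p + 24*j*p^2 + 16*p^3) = (j + 7*p)/(j + 4*p)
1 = 1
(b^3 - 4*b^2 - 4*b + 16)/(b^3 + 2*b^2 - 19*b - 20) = (b^2 - 4)/(b^2 + 6*b + 5)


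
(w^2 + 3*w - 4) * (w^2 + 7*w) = w^4 + 10*w^3 + 17*w^2 - 28*w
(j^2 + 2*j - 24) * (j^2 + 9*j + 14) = j^4 + 11*j^3 + 8*j^2 - 188*j - 336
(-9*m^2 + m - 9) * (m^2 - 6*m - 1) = -9*m^4 + 55*m^3 - 6*m^2 + 53*m + 9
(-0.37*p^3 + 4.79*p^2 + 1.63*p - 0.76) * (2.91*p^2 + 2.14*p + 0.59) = -1.0767*p^5 + 13.1471*p^4 + 14.7756*p^3 + 4.1027*p^2 - 0.6647*p - 0.4484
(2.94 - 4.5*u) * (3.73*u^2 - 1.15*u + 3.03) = -16.785*u^3 + 16.1412*u^2 - 17.016*u + 8.9082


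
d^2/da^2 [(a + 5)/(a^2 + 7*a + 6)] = 2*(-3*(a + 4)*(a^2 + 7*a + 6) + (a + 5)*(2*a + 7)^2)/(a^2 + 7*a + 6)^3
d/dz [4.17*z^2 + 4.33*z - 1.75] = 8.34*z + 4.33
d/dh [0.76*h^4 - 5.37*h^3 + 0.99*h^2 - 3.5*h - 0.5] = 3.04*h^3 - 16.11*h^2 + 1.98*h - 3.5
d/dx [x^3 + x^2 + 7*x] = 3*x^2 + 2*x + 7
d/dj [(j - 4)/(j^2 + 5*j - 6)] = (j^2 + 5*j - (j - 4)*(2*j + 5) - 6)/(j^2 + 5*j - 6)^2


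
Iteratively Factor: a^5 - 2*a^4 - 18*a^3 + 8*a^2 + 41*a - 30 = (a + 3)*(a^4 - 5*a^3 - 3*a^2 + 17*a - 10) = (a - 1)*(a + 3)*(a^3 - 4*a^2 - 7*a + 10) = (a - 1)^2*(a + 3)*(a^2 - 3*a - 10) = (a - 5)*(a - 1)^2*(a + 3)*(a + 2)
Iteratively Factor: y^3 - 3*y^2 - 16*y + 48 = (y + 4)*(y^2 - 7*y + 12) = (y - 4)*(y + 4)*(y - 3)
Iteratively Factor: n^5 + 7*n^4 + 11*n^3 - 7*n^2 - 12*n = (n + 1)*(n^4 + 6*n^3 + 5*n^2 - 12*n) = (n + 1)*(n + 4)*(n^3 + 2*n^2 - 3*n) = (n - 1)*(n + 1)*(n + 4)*(n^2 + 3*n) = n*(n - 1)*(n + 1)*(n + 4)*(n + 3)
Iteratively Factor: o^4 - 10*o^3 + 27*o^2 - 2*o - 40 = (o + 1)*(o^3 - 11*o^2 + 38*o - 40) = (o - 2)*(o + 1)*(o^2 - 9*o + 20) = (o - 5)*(o - 2)*(o + 1)*(o - 4)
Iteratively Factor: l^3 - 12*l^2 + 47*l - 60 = (l - 4)*(l^2 - 8*l + 15) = (l - 4)*(l - 3)*(l - 5)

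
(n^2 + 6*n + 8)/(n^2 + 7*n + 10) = (n + 4)/(n + 5)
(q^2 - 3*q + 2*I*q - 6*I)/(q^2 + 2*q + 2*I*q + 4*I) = (q - 3)/(q + 2)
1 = 1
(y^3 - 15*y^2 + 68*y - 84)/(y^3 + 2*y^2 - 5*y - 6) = (y^2 - 13*y + 42)/(y^2 + 4*y + 3)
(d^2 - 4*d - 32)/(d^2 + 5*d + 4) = (d - 8)/(d + 1)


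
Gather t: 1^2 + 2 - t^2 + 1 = 4 - t^2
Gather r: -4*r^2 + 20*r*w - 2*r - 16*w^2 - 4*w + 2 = -4*r^2 + r*(20*w - 2) - 16*w^2 - 4*w + 2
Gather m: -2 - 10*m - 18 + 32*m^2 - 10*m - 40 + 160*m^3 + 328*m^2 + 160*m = 160*m^3 + 360*m^2 + 140*m - 60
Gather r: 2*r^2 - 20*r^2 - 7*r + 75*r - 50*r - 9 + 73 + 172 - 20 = -18*r^2 + 18*r + 216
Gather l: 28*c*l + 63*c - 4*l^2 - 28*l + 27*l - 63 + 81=63*c - 4*l^2 + l*(28*c - 1) + 18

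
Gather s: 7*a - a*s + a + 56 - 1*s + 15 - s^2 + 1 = 8*a - s^2 + s*(-a - 1) + 72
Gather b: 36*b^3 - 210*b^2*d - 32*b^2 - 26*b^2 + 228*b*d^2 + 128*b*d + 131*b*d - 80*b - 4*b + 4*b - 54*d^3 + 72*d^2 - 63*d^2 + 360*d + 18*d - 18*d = 36*b^3 + b^2*(-210*d - 58) + b*(228*d^2 + 259*d - 80) - 54*d^3 + 9*d^2 + 360*d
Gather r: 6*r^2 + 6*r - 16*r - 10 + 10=6*r^2 - 10*r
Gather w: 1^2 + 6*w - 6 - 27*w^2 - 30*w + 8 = -27*w^2 - 24*w + 3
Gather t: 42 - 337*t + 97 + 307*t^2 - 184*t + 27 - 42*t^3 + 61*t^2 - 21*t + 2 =-42*t^3 + 368*t^2 - 542*t + 168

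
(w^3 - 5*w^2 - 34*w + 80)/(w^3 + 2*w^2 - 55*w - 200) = (w - 2)/(w + 5)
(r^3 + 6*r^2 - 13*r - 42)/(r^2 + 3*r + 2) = (r^2 + 4*r - 21)/(r + 1)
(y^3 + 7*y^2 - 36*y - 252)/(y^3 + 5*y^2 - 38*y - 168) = (y + 6)/(y + 4)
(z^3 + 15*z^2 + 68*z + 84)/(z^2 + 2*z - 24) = (z^2 + 9*z + 14)/(z - 4)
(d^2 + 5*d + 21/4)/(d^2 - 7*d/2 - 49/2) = (d + 3/2)/(d - 7)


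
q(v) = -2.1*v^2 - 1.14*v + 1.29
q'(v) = -4.2*v - 1.14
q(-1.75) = -3.15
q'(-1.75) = 6.21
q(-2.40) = -8.07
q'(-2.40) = 8.94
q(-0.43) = 1.39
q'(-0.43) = 0.67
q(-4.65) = -38.82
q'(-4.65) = 18.39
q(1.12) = -2.62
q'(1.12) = -5.84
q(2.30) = -12.44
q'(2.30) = -10.80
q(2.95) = -20.35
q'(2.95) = -13.53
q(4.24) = -41.30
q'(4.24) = -18.95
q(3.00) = -21.03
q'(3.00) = -13.74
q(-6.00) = -67.47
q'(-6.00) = 24.06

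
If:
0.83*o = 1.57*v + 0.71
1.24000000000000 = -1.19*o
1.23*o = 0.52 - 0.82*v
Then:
No Solution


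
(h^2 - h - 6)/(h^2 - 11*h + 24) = (h + 2)/(h - 8)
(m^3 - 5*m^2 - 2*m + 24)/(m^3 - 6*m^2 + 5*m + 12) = (m + 2)/(m + 1)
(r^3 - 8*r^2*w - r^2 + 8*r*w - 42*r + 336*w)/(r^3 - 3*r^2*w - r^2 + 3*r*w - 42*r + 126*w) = (r - 8*w)/(r - 3*w)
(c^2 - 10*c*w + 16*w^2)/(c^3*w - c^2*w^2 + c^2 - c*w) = (c^2 - 10*c*w + 16*w^2)/(c*(c^2*w - c*w^2 + c - w))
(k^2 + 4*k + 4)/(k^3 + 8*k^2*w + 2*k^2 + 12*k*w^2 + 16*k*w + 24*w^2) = (k + 2)/(k^2 + 8*k*w + 12*w^2)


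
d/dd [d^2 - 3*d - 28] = 2*d - 3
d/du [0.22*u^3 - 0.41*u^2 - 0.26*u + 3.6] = 0.66*u^2 - 0.82*u - 0.26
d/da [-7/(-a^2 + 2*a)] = 14*(1 - a)/(a^2*(a - 2)^2)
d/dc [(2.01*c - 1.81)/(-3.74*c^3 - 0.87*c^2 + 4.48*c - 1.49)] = (15.0348*c^3 - 18.5595*c^2 - 3.1494*c + 5.1139)/(13.9876*c^6 + 6.5076*c^5 - 32.7535*c^4 + 3.35*c^3 + 22.663*c^2 - 13.3504*c + 2.2201)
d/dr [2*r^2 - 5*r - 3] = 4*r - 5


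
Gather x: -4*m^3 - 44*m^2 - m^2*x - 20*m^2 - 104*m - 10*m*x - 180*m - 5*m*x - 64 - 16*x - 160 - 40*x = -4*m^3 - 64*m^2 - 284*m + x*(-m^2 - 15*m - 56) - 224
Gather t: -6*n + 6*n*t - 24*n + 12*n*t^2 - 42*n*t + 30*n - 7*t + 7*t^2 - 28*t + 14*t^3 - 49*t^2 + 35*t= -36*n*t + 14*t^3 + t^2*(12*n - 42)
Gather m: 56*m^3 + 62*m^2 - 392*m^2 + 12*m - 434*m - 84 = 56*m^3 - 330*m^2 - 422*m - 84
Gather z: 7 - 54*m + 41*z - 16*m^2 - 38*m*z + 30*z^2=-16*m^2 - 54*m + 30*z^2 + z*(41 - 38*m) + 7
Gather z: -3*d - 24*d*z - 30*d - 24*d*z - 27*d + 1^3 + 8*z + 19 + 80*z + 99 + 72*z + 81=-60*d + z*(160 - 48*d) + 200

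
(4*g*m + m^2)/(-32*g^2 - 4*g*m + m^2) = -m/(8*g - m)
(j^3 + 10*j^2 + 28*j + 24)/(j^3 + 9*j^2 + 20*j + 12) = (j + 2)/(j + 1)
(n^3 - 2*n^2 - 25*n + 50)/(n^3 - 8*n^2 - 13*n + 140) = (n^2 + 3*n - 10)/(n^2 - 3*n - 28)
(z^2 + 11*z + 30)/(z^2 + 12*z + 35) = (z + 6)/(z + 7)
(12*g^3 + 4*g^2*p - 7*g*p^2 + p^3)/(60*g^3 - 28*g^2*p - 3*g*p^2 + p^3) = (g + p)/(5*g + p)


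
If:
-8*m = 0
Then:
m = 0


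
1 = 1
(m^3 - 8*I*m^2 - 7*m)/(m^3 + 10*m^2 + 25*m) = (m^2 - 8*I*m - 7)/(m^2 + 10*m + 25)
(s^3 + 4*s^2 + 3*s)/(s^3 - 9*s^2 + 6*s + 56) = s*(s^2 + 4*s + 3)/(s^3 - 9*s^2 + 6*s + 56)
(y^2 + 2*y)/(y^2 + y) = (y + 2)/(y + 1)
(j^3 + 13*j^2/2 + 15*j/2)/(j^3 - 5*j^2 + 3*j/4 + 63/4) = 2*j*(j + 5)/(2*j^2 - 13*j + 21)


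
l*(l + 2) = l^2 + 2*l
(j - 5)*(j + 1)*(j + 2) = j^3 - 2*j^2 - 13*j - 10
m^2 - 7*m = m*(m - 7)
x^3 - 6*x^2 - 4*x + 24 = (x - 6)*(x - 2)*(x + 2)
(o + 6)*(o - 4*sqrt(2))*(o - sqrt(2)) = o^3 - 5*sqrt(2)*o^2 + 6*o^2 - 30*sqrt(2)*o + 8*o + 48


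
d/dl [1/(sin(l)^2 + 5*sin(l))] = -(2*sin(l) + 5)*cos(l)/((sin(l) + 5)^2*sin(l)^2)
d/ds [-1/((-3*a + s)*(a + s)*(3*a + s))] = (-(a + s)*(3*a - s) + (a + s)*(3*a + s) - (3*a - s)*(3*a + s))/((a + s)^2*(3*a - s)^2*(3*a + s)^2)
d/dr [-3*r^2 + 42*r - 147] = 42 - 6*r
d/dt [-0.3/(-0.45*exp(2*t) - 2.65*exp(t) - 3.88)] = (-0.27*exp(t) - 0.795)*exp(t)/(0.45*exp(2*t) + 2.65*exp(t) + 3.88)^2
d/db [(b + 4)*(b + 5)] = 2*b + 9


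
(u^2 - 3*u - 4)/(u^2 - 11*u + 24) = (u^2 - 3*u - 4)/(u^2 - 11*u + 24)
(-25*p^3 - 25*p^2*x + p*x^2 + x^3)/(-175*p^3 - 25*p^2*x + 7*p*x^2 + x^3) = (p + x)/(7*p + x)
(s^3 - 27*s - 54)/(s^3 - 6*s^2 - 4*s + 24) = (s^2 + 6*s + 9)/(s^2 - 4)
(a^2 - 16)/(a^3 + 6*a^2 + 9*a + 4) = (a - 4)/(a^2 + 2*a + 1)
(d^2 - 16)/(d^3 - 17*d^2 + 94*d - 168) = (d + 4)/(d^2 - 13*d + 42)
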